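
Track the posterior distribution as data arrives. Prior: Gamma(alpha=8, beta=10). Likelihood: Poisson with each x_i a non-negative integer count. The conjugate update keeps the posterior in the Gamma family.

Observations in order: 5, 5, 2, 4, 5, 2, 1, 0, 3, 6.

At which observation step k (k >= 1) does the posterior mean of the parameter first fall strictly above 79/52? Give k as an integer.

obs 1: x=5 → posterior Gamma(13, 11)
obs 2: x=5 → posterior Gamma(18, 12)
obs 3: x=2 → posterior Gamma(20, 13)
obs 4: x=4 → posterior Gamma(24, 14)
obs 5: x=5 → posterior Gamma(29, 15)
obs 6: x=2 → posterior Gamma(31, 16)
obs 7: x=1 → posterior Gamma(32, 17)
obs 8: x=0 → posterior Gamma(32, 18)
obs 9: x=3 → posterior Gamma(35, 19)
obs 10: x=6 → posterior Gamma(41, 20)

k = 3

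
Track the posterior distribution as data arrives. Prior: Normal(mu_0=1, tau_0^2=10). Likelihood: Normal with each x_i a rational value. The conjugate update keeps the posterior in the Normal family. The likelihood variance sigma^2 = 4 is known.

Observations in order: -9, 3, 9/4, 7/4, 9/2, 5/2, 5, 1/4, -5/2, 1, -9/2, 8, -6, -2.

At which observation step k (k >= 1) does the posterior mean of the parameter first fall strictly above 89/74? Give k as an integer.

k = 7

obs 1: x=-9 → posterior Normal(-43/7, 20/7)
obs 2: x=3 → posterior Normal(-7/3, 5/3)
obs 3: x=9/4 → posterior Normal(-67/68, 20/17)
obs 4: x=7/4 → posterior Normal(-4/11, 10/11)
obs 5: x=9/2 → posterior Normal(29/54, 20/27)
obs 6: x=5/2 → posterior Normal(27/32, 5/8)
obs 7: x=5 → posterior Normal(52/37, 20/37)
obs 8: x=1/4 → posterior Normal(71/56, 10/21)
obs 9: x=-5/2 → posterior Normal(163/188, 20/47)
obs 10: x=1 → posterior Normal(183/208, 5/13)
obs 11: x=-9/2 → posterior Normal(31/76, 20/57)
obs 12: x=8 → posterior Normal(253/248, 10/31)
obs 13: x=-6 → posterior Normal(133/268, 20/67)
obs 14: x=-2 → posterior Normal(31/96, 5/18)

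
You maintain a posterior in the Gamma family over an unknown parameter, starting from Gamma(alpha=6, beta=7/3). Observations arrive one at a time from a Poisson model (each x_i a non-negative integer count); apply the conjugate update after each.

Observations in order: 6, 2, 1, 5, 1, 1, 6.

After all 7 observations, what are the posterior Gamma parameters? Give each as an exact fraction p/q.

obs 1: x=6 → posterior Gamma(12, 10/3)
obs 2: x=2 → posterior Gamma(14, 13/3)
obs 3: x=1 → posterior Gamma(15, 16/3)
obs 4: x=5 → posterior Gamma(20, 19/3)
obs 5: x=1 → posterior Gamma(21, 22/3)
obs 6: x=1 → posterior Gamma(22, 25/3)
obs 7: x=6 → posterior Gamma(28, 28/3)

alpha=28, beta=28/3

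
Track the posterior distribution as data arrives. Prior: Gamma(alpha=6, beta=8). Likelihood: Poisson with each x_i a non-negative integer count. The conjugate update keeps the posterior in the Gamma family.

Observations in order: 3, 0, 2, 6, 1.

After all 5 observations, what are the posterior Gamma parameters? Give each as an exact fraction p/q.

obs 1: x=3 → posterior Gamma(9, 9)
obs 2: x=0 → posterior Gamma(9, 10)
obs 3: x=2 → posterior Gamma(11, 11)
obs 4: x=6 → posterior Gamma(17, 12)
obs 5: x=1 → posterior Gamma(18, 13)

alpha=18, beta=13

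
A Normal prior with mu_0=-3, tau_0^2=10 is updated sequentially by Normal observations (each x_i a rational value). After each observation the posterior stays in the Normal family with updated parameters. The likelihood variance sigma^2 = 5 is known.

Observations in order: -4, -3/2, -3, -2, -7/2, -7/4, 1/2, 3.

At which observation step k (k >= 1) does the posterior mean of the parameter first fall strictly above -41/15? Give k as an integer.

obs 1: x=-4 → posterior Normal(-11/3, 10/3)
obs 2: x=-3/2 → posterior Normal(-14/5, 2)
obs 3: x=-3 → posterior Normal(-20/7, 10/7)
obs 4: x=-2 → posterior Normal(-8/3, 10/9)
obs 5: x=-7/2 → posterior Normal(-31/11, 10/11)
obs 6: x=-7/4 → posterior Normal(-69/26, 10/13)
obs 7: x=1/2 → posterior Normal(-67/30, 2/3)
obs 8: x=3 → posterior Normal(-55/34, 10/17)

k = 4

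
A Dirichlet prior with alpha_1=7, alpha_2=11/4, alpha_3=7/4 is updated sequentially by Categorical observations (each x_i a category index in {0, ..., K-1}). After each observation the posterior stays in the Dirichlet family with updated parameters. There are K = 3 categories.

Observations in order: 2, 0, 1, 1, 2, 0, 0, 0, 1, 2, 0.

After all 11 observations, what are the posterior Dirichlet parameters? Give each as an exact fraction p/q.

obs 1: x=2 → posterior Dirichlet(7, 11/4, 11/4)
obs 2: x=0 → posterior Dirichlet(8, 11/4, 11/4)
obs 3: x=1 → posterior Dirichlet(8, 15/4, 11/4)
obs 4: x=1 → posterior Dirichlet(8, 19/4, 11/4)
obs 5: x=2 → posterior Dirichlet(8, 19/4, 15/4)
obs 6: x=0 → posterior Dirichlet(9, 19/4, 15/4)
obs 7: x=0 → posterior Dirichlet(10, 19/4, 15/4)
obs 8: x=0 → posterior Dirichlet(11, 19/4, 15/4)
obs 9: x=1 → posterior Dirichlet(11, 23/4, 15/4)
obs 10: x=2 → posterior Dirichlet(11, 23/4, 19/4)
obs 11: x=0 → posterior Dirichlet(12, 23/4, 19/4)

alpha_1=12, alpha_2=23/4, alpha_3=19/4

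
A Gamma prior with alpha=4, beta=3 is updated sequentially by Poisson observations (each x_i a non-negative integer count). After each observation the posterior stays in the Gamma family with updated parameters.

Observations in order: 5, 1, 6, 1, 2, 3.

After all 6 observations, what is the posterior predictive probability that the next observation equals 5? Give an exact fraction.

3238911497281897344945609/50000000000000000000000000

obs 1: x=5 → posterior Gamma(9, 4)
obs 2: x=1 → posterior Gamma(10, 5)
obs 3: x=6 → posterior Gamma(16, 6)
obs 4: x=1 → posterior Gamma(17, 7)
obs 5: x=2 → posterior Gamma(19, 8)
obs 6: x=3 → posterior Gamma(22, 9)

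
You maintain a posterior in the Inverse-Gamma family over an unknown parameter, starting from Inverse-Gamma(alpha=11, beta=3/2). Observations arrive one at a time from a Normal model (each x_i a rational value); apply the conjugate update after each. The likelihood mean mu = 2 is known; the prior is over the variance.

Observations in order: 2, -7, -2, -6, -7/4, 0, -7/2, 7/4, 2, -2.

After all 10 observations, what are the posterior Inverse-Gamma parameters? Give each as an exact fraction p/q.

obs 1: x=2 → posterior Inverse-Gamma(23/2, 3/2)
obs 2: x=-7 → posterior Inverse-Gamma(12, 42)
obs 3: x=-2 → posterior Inverse-Gamma(25/2, 50)
obs 4: x=-6 → posterior Inverse-Gamma(13, 82)
obs 5: x=-7/4 → posterior Inverse-Gamma(27/2, 2849/32)
obs 6: x=0 → posterior Inverse-Gamma(14, 2913/32)
obs 7: x=-7/2 → posterior Inverse-Gamma(29/2, 3397/32)
obs 8: x=7/4 → posterior Inverse-Gamma(15, 1699/16)
obs 9: x=2 → posterior Inverse-Gamma(31/2, 1699/16)
obs 10: x=-2 → posterior Inverse-Gamma(16, 1827/16)

alpha=16, beta=1827/16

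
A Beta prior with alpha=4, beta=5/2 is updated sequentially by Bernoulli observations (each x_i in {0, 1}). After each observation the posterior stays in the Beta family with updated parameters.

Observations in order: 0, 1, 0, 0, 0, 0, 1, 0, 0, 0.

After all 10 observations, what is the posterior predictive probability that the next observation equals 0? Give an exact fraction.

7/11

obs 1: x=0 → posterior Beta(4, 7/2)
obs 2: x=1 → posterior Beta(5, 7/2)
obs 3: x=0 → posterior Beta(5, 9/2)
obs 4: x=0 → posterior Beta(5, 11/2)
obs 5: x=0 → posterior Beta(5, 13/2)
obs 6: x=0 → posterior Beta(5, 15/2)
obs 7: x=1 → posterior Beta(6, 15/2)
obs 8: x=0 → posterior Beta(6, 17/2)
obs 9: x=0 → posterior Beta(6, 19/2)
obs 10: x=0 → posterior Beta(6, 21/2)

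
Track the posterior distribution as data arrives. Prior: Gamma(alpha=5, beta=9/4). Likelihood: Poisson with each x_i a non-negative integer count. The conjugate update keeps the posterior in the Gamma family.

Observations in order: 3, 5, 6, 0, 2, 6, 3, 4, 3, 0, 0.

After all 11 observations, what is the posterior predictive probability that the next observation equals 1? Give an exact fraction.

obs 1: x=3 → posterior Gamma(8, 13/4)
obs 2: x=5 → posterior Gamma(13, 17/4)
obs 3: x=6 → posterior Gamma(19, 21/4)
obs 4: x=0 → posterior Gamma(19, 25/4)
obs 5: x=2 → posterior Gamma(21, 29/4)
obs 6: x=6 → posterior Gamma(27, 33/4)
obs 7: x=3 → posterior Gamma(30, 37/4)
obs 8: x=4 → posterior Gamma(34, 41/4)
obs 9: x=3 → posterior Gamma(37, 45/4)
obs 10: x=0 → posterior Gamma(37, 49/4)
obs 11: x=0 → posterior Gamma(37, 53/4)

929969896778229131727980827931622869131228332102885725090055879524/5287428596672976715163780828050216834886802869826665262027771999249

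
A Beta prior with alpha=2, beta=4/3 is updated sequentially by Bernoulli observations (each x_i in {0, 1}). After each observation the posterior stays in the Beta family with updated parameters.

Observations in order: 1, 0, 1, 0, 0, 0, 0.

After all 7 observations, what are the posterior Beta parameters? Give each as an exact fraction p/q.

alpha=4, beta=19/3

obs 1: x=1 → posterior Beta(3, 4/3)
obs 2: x=0 → posterior Beta(3, 7/3)
obs 3: x=1 → posterior Beta(4, 7/3)
obs 4: x=0 → posterior Beta(4, 10/3)
obs 5: x=0 → posterior Beta(4, 13/3)
obs 6: x=0 → posterior Beta(4, 16/3)
obs 7: x=0 → posterior Beta(4, 19/3)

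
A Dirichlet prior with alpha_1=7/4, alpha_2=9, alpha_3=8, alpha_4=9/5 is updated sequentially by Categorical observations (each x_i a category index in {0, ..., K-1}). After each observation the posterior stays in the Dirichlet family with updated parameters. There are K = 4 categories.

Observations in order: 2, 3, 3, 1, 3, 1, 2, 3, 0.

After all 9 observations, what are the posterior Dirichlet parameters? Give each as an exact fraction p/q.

obs 1: x=2 → posterior Dirichlet(7/4, 9, 9, 9/5)
obs 2: x=3 → posterior Dirichlet(7/4, 9, 9, 14/5)
obs 3: x=3 → posterior Dirichlet(7/4, 9, 9, 19/5)
obs 4: x=1 → posterior Dirichlet(7/4, 10, 9, 19/5)
obs 5: x=3 → posterior Dirichlet(7/4, 10, 9, 24/5)
obs 6: x=1 → posterior Dirichlet(7/4, 11, 9, 24/5)
obs 7: x=2 → posterior Dirichlet(7/4, 11, 10, 24/5)
obs 8: x=3 → posterior Dirichlet(7/4, 11, 10, 29/5)
obs 9: x=0 → posterior Dirichlet(11/4, 11, 10, 29/5)

alpha_1=11/4, alpha_2=11, alpha_3=10, alpha_4=29/5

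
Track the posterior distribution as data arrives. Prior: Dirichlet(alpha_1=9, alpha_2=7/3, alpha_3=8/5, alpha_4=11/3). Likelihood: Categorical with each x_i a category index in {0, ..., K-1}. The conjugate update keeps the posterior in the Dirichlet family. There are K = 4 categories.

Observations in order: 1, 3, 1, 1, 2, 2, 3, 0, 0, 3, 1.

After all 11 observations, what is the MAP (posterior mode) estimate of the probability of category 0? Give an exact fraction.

obs 1: x=1 → posterior Dirichlet(9, 10/3, 8/5, 11/3)
obs 2: x=3 → posterior Dirichlet(9, 10/3, 8/5, 14/3)
obs 3: x=1 → posterior Dirichlet(9, 13/3, 8/5, 14/3)
obs 4: x=1 → posterior Dirichlet(9, 16/3, 8/5, 14/3)
obs 5: x=2 → posterior Dirichlet(9, 16/3, 13/5, 14/3)
obs 6: x=2 → posterior Dirichlet(9, 16/3, 18/5, 14/3)
obs 7: x=3 → posterior Dirichlet(9, 16/3, 18/5, 17/3)
obs 8: x=0 → posterior Dirichlet(10, 16/3, 18/5, 17/3)
obs 9: x=0 → posterior Dirichlet(11, 16/3, 18/5, 17/3)
obs 10: x=3 → posterior Dirichlet(11, 16/3, 18/5, 20/3)
obs 11: x=1 → posterior Dirichlet(11, 19/3, 18/5, 20/3)

25/59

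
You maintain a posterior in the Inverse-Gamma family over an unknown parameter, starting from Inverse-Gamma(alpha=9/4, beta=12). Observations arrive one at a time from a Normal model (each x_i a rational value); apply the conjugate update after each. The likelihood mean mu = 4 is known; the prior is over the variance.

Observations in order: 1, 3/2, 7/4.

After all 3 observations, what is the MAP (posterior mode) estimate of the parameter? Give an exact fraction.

709/152

obs 1: x=1 → posterior Inverse-Gamma(11/4, 33/2)
obs 2: x=3/2 → posterior Inverse-Gamma(13/4, 157/8)
obs 3: x=7/4 → posterior Inverse-Gamma(15/4, 709/32)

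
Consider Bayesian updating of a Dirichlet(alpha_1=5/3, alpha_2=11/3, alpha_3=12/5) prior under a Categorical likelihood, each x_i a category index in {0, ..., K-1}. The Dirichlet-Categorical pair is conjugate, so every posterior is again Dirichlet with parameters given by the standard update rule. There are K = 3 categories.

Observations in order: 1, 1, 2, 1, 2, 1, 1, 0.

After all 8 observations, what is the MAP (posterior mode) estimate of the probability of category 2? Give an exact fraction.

51/191

obs 1: x=1 → posterior Dirichlet(5/3, 14/3, 12/5)
obs 2: x=1 → posterior Dirichlet(5/3, 17/3, 12/5)
obs 3: x=2 → posterior Dirichlet(5/3, 17/3, 17/5)
obs 4: x=1 → posterior Dirichlet(5/3, 20/3, 17/5)
obs 5: x=2 → posterior Dirichlet(5/3, 20/3, 22/5)
obs 6: x=1 → posterior Dirichlet(5/3, 23/3, 22/5)
obs 7: x=1 → posterior Dirichlet(5/3, 26/3, 22/5)
obs 8: x=0 → posterior Dirichlet(8/3, 26/3, 22/5)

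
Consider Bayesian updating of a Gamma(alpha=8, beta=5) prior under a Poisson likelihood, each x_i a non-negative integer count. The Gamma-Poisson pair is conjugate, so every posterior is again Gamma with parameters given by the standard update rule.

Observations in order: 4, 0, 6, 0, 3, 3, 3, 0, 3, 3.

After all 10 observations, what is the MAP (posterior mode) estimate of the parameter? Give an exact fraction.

obs 1: x=4 → posterior Gamma(12, 6)
obs 2: x=0 → posterior Gamma(12, 7)
obs 3: x=6 → posterior Gamma(18, 8)
obs 4: x=0 → posterior Gamma(18, 9)
obs 5: x=3 → posterior Gamma(21, 10)
obs 6: x=3 → posterior Gamma(24, 11)
obs 7: x=3 → posterior Gamma(27, 12)
obs 8: x=0 → posterior Gamma(27, 13)
obs 9: x=3 → posterior Gamma(30, 14)
obs 10: x=3 → posterior Gamma(33, 15)

32/15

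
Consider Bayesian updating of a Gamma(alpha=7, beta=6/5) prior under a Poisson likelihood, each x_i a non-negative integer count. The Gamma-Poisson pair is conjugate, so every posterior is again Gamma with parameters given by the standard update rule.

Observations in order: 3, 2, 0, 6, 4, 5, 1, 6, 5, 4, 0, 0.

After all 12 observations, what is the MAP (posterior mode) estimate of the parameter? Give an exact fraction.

obs 1: x=3 → posterior Gamma(10, 11/5)
obs 2: x=2 → posterior Gamma(12, 16/5)
obs 3: x=0 → posterior Gamma(12, 21/5)
obs 4: x=6 → posterior Gamma(18, 26/5)
obs 5: x=4 → posterior Gamma(22, 31/5)
obs 6: x=5 → posterior Gamma(27, 36/5)
obs 7: x=1 → posterior Gamma(28, 41/5)
obs 8: x=6 → posterior Gamma(34, 46/5)
obs 9: x=5 → posterior Gamma(39, 51/5)
obs 10: x=4 → posterior Gamma(43, 56/5)
obs 11: x=0 → posterior Gamma(43, 61/5)
obs 12: x=0 → posterior Gamma(43, 66/5)

35/11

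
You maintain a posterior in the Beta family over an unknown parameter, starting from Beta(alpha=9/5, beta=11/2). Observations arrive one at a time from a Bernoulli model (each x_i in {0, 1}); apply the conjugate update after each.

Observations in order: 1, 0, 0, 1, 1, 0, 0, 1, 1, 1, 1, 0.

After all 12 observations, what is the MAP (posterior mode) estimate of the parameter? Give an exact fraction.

obs 1: x=1 → posterior Beta(14/5, 11/2)
obs 2: x=0 → posterior Beta(14/5, 13/2)
obs 3: x=0 → posterior Beta(14/5, 15/2)
obs 4: x=1 → posterior Beta(19/5, 15/2)
obs 5: x=1 → posterior Beta(24/5, 15/2)
obs 6: x=0 → posterior Beta(24/5, 17/2)
obs 7: x=0 → posterior Beta(24/5, 19/2)
obs 8: x=1 → posterior Beta(29/5, 19/2)
obs 9: x=1 → posterior Beta(34/5, 19/2)
obs 10: x=1 → posterior Beta(39/5, 19/2)
obs 11: x=1 → posterior Beta(44/5, 19/2)
obs 12: x=0 → posterior Beta(44/5, 21/2)

78/173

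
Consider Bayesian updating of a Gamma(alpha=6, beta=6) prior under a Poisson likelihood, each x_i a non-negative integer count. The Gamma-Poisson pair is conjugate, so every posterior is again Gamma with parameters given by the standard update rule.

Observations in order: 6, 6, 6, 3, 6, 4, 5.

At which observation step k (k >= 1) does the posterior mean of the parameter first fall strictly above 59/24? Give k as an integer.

k = 3

obs 1: x=6 → posterior Gamma(12, 7)
obs 2: x=6 → posterior Gamma(18, 8)
obs 3: x=6 → posterior Gamma(24, 9)
obs 4: x=3 → posterior Gamma(27, 10)
obs 5: x=6 → posterior Gamma(33, 11)
obs 6: x=4 → posterior Gamma(37, 12)
obs 7: x=5 → posterior Gamma(42, 13)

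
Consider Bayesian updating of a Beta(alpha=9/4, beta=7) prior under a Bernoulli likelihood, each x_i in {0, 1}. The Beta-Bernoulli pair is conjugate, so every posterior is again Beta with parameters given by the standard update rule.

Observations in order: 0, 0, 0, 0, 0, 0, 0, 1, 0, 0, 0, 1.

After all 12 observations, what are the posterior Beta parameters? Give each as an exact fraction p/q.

alpha=17/4, beta=17

obs 1: x=0 → posterior Beta(9/4, 8)
obs 2: x=0 → posterior Beta(9/4, 9)
obs 3: x=0 → posterior Beta(9/4, 10)
obs 4: x=0 → posterior Beta(9/4, 11)
obs 5: x=0 → posterior Beta(9/4, 12)
obs 6: x=0 → posterior Beta(9/4, 13)
obs 7: x=0 → posterior Beta(9/4, 14)
obs 8: x=1 → posterior Beta(13/4, 14)
obs 9: x=0 → posterior Beta(13/4, 15)
obs 10: x=0 → posterior Beta(13/4, 16)
obs 11: x=0 → posterior Beta(13/4, 17)
obs 12: x=1 → posterior Beta(17/4, 17)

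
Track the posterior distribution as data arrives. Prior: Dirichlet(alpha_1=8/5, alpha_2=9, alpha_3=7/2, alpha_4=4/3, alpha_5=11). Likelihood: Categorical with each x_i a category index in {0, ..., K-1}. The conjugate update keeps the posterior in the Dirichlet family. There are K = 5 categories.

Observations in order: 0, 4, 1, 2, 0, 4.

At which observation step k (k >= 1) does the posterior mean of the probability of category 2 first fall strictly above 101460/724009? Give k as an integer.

k = 4

obs 1: x=0 → posterior Dirichlet(13/5, 9, 7/2, 4/3, 11)
obs 2: x=4 → posterior Dirichlet(13/5, 9, 7/2, 4/3, 12)
obs 3: x=1 → posterior Dirichlet(13/5, 10, 7/2, 4/3, 12)
obs 4: x=2 → posterior Dirichlet(13/5, 10, 9/2, 4/3, 12)
obs 5: x=0 → posterior Dirichlet(18/5, 10, 9/2, 4/3, 12)
obs 6: x=4 → posterior Dirichlet(18/5, 10, 9/2, 4/3, 13)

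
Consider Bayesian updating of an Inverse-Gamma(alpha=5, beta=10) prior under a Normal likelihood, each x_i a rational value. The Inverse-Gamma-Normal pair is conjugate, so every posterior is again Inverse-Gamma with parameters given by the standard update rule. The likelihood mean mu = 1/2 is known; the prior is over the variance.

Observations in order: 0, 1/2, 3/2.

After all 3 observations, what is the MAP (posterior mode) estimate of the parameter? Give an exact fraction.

obs 1: x=0 → posterior Inverse-Gamma(11/2, 81/8)
obs 2: x=1/2 → posterior Inverse-Gamma(6, 81/8)
obs 3: x=3/2 → posterior Inverse-Gamma(13/2, 85/8)

17/12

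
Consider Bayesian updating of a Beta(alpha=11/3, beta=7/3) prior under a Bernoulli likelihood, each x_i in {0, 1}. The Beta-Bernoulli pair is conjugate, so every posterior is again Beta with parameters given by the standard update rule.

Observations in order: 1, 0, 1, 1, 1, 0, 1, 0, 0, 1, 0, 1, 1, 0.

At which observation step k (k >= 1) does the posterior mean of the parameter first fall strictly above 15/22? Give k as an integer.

k = 5

obs 1: x=1 → posterior Beta(14/3, 7/3)
obs 2: x=0 → posterior Beta(14/3, 10/3)
obs 3: x=1 → posterior Beta(17/3, 10/3)
obs 4: x=1 → posterior Beta(20/3, 10/3)
obs 5: x=1 → posterior Beta(23/3, 10/3)
obs 6: x=0 → posterior Beta(23/3, 13/3)
obs 7: x=1 → posterior Beta(26/3, 13/3)
obs 8: x=0 → posterior Beta(26/3, 16/3)
obs 9: x=0 → posterior Beta(26/3, 19/3)
obs 10: x=1 → posterior Beta(29/3, 19/3)
obs 11: x=0 → posterior Beta(29/3, 22/3)
obs 12: x=1 → posterior Beta(32/3, 22/3)
obs 13: x=1 → posterior Beta(35/3, 22/3)
obs 14: x=0 → posterior Beta(35/3, 25/3)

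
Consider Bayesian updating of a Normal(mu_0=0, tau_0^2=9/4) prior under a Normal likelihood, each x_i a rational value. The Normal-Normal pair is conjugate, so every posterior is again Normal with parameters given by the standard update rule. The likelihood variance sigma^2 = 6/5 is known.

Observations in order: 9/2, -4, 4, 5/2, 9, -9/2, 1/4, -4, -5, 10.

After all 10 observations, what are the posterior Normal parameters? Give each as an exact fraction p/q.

obs 1: x=9/2 → posterior Normal(135/46, 18/23)
obs 2: x=-4 → posterior Normal(15/76, 9/19)
obs 3: x=4 → posterior Normal(135/106, 18/53)
obs 4: x=5/2 → posterior Normal(105/68, 9/34)
obs 5: x=9 → posterior Normal(240/83, 18/83)
obs 6: x=-9/2 → posterior Normal(345/196, 9/49)
obs 7: x=1/4 → posterior Normal(705/452, 18/113)
obs 8: x=-4 → posterior Normal(465/512, 9/64)
obs 9: x=-5 → posterior Normal(15/52, 18/143)
obs 10: x=10 → posterior Normal(765/632, 9/79)

mu_0=765/632, tau_0^2=9/79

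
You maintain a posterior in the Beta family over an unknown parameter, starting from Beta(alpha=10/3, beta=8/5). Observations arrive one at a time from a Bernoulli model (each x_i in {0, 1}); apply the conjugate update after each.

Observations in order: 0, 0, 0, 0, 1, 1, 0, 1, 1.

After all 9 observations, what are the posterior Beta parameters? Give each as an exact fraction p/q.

obs 1: x=0 → posterior Beta(10/3, 13/5)
obs 2: x=0 → posterior Beta(10/3, 18/5)
obs 3: x=0 → posterior Beta(10/3, 23/5)
obs 4: x=0 → posterior Beta(10/3, 28/5)
obs 5: x=1 → posterior Beta(13/3, 28/5)
obs 6: x=1 → posterior Beta(16/3, 28/5)
obs 7: x=0 → posterior Beta(16/3, 33/5)
obs 8: x=1 → posterior Beta(19/3, 33/5)
obs 9: x=1 → posterior Beta(22/3, 33/5)

alpha=22/3, beta=33/5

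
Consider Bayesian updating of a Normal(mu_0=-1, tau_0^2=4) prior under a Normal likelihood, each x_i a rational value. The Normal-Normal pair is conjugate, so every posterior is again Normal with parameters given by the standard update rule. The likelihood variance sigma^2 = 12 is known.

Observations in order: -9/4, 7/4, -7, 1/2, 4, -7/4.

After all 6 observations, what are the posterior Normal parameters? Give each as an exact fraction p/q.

mu_0=-31/36, tau_0^2=4/3

obs 1: x=-9/4 → posterior Normal(-21/16, 3)
obs 2: x=7/4 → posterior Normal(-7/10, 12/5)
obs 3: x=-7 → posterior Normal(-7/4, 2)
obs 4: x=1/2 → posterior Normal(-10/7, 12/7)
obs 5: x=4 → posterior Normal(-3/4, 3/2)
obs 6: x=-7/4 → posterior Normal(-31/36, 4/3)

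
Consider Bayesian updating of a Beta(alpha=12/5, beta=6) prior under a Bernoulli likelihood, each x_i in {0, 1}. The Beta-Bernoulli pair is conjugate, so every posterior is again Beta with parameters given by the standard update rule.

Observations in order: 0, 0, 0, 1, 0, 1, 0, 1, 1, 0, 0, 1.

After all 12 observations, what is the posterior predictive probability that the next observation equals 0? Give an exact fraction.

65/102

obs 1: x=0 → posterior Beta(12/5, 7)
obs 2: x=0 → posterior Beta(12/5, 8)
obs 3: x=0 → posterior Beta(12/5, 9)
obs 4: x=1 → posterior Beta(17/5, 9)
obs 5: x=0 → posterior Beta(17/5, 10)
obs 6: x=1 → posterior Beta(22/5, 10)
obs 7: x=0 → posterior Beta(22/5, 11)
obs 8: x=1 → posterior Beta(27/5, 11)
obs 9: x=1 → posterior Beta(32/5, 11)
obs 10: x=0 → posterior Beta(32/5, 12)
obs 11: x=0 → posterior Beta(32/5, 13)
obs 12: x=1 → posterior Beta(37/5, 13)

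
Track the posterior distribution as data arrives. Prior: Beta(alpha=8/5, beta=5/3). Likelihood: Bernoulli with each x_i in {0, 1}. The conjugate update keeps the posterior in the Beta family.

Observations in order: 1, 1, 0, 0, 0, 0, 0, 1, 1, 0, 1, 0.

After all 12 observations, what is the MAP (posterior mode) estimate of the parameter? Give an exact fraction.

84/199

obs 1: x=1 → posterior Beta(13/5, 5/3)
obs 2: x=1 → posterior Beta(18/5, 5/3)
obs 3: x=0 → posterior Beta(18/5, 8/3)
obs 4: x=0 → posterior Beta(18/5, 11/3)
obs 5: x=0 → posterior Beta(18/5, 14/3)
obs 6: x=0 → posterior Beta(18/5, 17/3)
obs 7: x=0 → posterior Beta(18/5, 20/3)
obs 8: x=1 → posterior Beta(23/5, 20/3)
obs 9: x=1 → posterior Beta(28/5, 20/3)
obs 10: x=0 → posterior Beta(28/5, 23/3)
obs 11: x=1 → posterior Beta(33/5, 23/3)
obs 12: x=0 → posterior Beta(33/5, 26/3)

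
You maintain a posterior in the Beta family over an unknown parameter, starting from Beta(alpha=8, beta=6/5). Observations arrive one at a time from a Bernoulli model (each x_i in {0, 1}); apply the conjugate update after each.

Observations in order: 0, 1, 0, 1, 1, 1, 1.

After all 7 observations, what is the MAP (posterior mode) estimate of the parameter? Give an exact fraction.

60/71

obs 1: x=0 → posterior Beta(8, 11/5)
obs 2: x=1 → posterior Beta(9, 11/5)
obs 3: x=0 → posterior Beta(9, 16/5)
obs 4: x=1 → posterior Beta(10, 16/5)
obs 5: x=1 → posterior Beta(11, 16/5)
obs 6: x=1 → posterior Beta(12, 16/5)
obs 7: x=1 → posterior Beta(13, 16/5)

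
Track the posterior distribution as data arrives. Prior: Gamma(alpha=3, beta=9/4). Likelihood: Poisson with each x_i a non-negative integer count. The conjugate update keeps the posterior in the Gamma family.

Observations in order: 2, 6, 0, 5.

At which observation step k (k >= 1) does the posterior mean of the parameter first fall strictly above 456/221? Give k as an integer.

k = 2

obs 1: x=2 → posterior Gamma(5, 13/4)
obs 2: x=6 → posterior Gamma(11, 17/4)
obs 3: x=0 → posterior Gamma(11, 21/4)
obs 4: x=5 → posterior Gamma(16, 25/4)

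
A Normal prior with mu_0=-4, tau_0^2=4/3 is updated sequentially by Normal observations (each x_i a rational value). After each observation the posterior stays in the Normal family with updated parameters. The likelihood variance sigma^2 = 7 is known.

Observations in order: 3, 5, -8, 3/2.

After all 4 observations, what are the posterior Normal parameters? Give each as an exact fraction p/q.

mu_0=-78/37, tau_0^2=28/37

obs 1: x=3 → posterior Normal(-72/25, 28/25)
obs 2: x=5 → posterior Normal(-52/29, 28/29)
obs 3: x=-8 → posterior Normal(-28/11, 28/33)
obs 4: x=3/2 → posterior Normal(-78/37, 28/37)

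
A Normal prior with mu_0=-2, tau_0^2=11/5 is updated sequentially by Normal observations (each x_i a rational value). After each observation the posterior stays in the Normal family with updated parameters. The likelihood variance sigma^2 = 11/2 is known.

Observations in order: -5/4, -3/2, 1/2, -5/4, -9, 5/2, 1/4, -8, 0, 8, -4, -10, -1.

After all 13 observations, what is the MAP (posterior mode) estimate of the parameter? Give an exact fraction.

obs 1: x=-5/4 → posterior Normal(-25/14, 11/7)
obs 2: x=-3/2 → posterior Normal(-31/18, 11/9)
obs 3: x=1/2 → posterior Normal(-29/22, 1)
obs 4: x=-5/4 → posterior Normal(-17/13, 11/13)
obs 5: x=-9 → posterior Normal(-7/3, 11/15)
obs 6: x=5/2 → posterior Normal(-30/17, 11/17)
obs 7: x=1/4 → posterior Normal(-59/38, 11/19)
obs 8: x=-8 → posterior Normal(-13/6, 11/21)
obs 9: x=0 → posterior Normal(-91/46, 11/23)
obs 10: x=8 → posterior Normal(-59/50, 11/25)
obs 11: x=-4 → posterior Normal(-25/18, 11/27)
obs 12: x=-10 → posterior Normal(-115/58, 11/29)
obs 13: x=-1 → posterior Normal(-119/62, 11/31)

-119/62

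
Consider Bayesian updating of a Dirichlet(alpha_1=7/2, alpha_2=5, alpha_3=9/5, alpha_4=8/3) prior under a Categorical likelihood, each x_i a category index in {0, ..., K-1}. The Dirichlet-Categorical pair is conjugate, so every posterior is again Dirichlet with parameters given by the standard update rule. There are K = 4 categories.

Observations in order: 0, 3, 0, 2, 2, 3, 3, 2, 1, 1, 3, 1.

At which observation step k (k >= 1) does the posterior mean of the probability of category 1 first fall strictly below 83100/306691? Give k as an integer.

k = 6

obs 1: x=0 → posterior Dirichlet(9/2, 5, 9/5, 8/3)
obs 2: x=3 → posterior Dirichlet(9/2, 5, 9/5, 11/3)
obs 3: x=0 → posterior Dirichlet(11/2, 5, 9/5, 11/3)
obs 4: x=2 → posterior Dirichlet(11/2, 5, 14/5, 11/3)
obs 5: x=2 → posterior Dirichlet(11/2, 5, 19/5, 11/3)
obs 6: x=3 → posterior Dirichlet(11/2, 5, 19/5, 14/3)
obs 7: x=3 → posterior Dirichlet(11/2, 5, 19/5, 17/3)
obs 8: x=2 → posterior Dirichlet(11/2, 5, 24/5, 17/3)
obs 9: x=1 → posterior Dirichlet(11/2, 6, 24/5, 17/3)
obs 10: x=1 → posterior Dirichlet(11/2, 7, 24/5, 17/3)
obs 11: x=3 → posterior Dirichlet(11/2, 7, 24/5, 20/3)
obs 12: x=1 → posterior Dirichlet(11/2, 8, 24/5, 20/3)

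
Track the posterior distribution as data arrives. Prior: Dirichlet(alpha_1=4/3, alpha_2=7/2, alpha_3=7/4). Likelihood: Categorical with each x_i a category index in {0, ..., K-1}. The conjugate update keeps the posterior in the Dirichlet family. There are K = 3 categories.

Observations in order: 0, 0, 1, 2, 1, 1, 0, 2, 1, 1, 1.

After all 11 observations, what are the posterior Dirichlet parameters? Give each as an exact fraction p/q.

obs 1: x=0 → posterior Dirichlet(7/3, 7/2, 7/4)
obs 2: x=0 → posterior Dirichlet(10/3, 7/2, 7/4)
obs 3: x=1 → posterior Dirichlet(10/3, 9/2, 7/4)
obs 4: x=2 → posterior Dirichlet(10/3, 9/2, 11/4)
obs 5: x=1 → posterior Dirichlet(10/3, 11/2, 11/4)
obs 6: x=1 → posterior Dirichlet(10/3, 13/2, 11/4)
obs 7: x=0 → posterior Dirichlet(13/3, 13/2, 11/4)
obs 8: x=2 → posterior Dirichlet(13/3, 13/2, 15/4)
obs 9: x=1 → posterior Dirichlet(13/3, 15/2, 15/4)
obs 10: x=1 → posterior Dirichlet(13/3, 17/2, 15/4)
obs 11: x=1 → posterior Dirichlet(13/3, 19/2, 15/4)

alpha_1=13/3, alpha_2=19/2, alpha_3=15/4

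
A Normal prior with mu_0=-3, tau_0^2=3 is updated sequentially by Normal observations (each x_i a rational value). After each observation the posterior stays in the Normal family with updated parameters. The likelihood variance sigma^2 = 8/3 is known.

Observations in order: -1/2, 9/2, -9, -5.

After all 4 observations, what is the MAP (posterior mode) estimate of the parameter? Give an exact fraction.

obs 1: x=-1/2 → posterior Normal(-57/34, 24/17)
obs 2: x=9/2 → posterior Normal(6/13, 12/13)
obs 3: x=-9 → posterior Normal(-69/35, 24/35)
obs 4: x=-5 → posterior Normal(-57/22, 6/11)

-57/22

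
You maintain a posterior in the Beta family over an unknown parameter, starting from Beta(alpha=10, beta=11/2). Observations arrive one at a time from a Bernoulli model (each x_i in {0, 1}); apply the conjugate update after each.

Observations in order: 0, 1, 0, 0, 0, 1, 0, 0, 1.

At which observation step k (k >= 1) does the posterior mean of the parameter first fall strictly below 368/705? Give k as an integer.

obs 1: x=0 → posterior Beta(10, 13/2)
obs 2: x=1 → posterior Beta(11, 13/2)
obs 3: x=0 → posterior Beta(11, 15/2)
obs 4: x=0 → posterior Beta(11, 17/2)
obs 5: x=0 → posterior Beta(11, 19/2)
obs 6: x=1 → posterior Beta(12, 19/2)
obs 7: x=0 → posterior Beta(12, 21/2)
obs 8: x=0 → posterior Beta(12, 23/2)
obs 9: x=1 → posterior Beta(13, 23/2)

k = 8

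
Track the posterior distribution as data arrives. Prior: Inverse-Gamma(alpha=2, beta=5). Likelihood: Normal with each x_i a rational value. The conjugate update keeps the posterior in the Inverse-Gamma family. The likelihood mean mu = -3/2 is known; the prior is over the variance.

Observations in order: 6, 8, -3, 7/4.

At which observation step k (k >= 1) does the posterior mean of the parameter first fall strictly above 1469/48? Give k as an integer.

k = 2

obs 1: x=6 → posterior Inverse-Gamma(5/2, 265/8)
obs 2: x=8 → posterior Inverse-Gamma(3, 313/4)
obs 3: x=-3 → posterior Inverse-Gamma(7/2, 635/8)
obs 4: x=7/4 → posterior Inverse-Gamma(4, 2709/32)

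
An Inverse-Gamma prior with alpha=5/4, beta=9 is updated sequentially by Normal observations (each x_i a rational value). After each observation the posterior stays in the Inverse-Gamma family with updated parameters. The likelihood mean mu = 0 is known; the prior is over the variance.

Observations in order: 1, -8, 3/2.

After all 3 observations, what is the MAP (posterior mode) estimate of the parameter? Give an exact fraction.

341/30

obs 1: x=1 → posterior Inverse-Gamma(7/4, 19/2)
obs 2: x=-8 → posterior Inverse-Gamma(9/4, 83/2)
obs 3: x=3/2 → posterior Inverse-Gamma(11/4, 341/8)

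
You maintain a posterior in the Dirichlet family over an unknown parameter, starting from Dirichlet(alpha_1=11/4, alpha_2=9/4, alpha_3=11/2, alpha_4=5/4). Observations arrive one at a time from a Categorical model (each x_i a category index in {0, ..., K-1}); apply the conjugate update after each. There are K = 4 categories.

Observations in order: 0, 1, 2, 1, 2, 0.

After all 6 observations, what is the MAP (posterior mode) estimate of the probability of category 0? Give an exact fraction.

3/11

obs 1: x=0 → posterior Dirichlet(15/4, 9/4, 11/2, 5/4)
obs 2: x=1 → posterior Dirichlet(15/4, 13/4, 11/2, 5/4)
obs 3: x=2 → posterior Dirichlet(15/4, 13/4, 13/2, 5/4)
obs 4: x=1 → posterior Dirichlet(15/4, 17/4, 13/2, 5/4)
obs 5: x=2 → posterior Dirichlet(15/4, 17/4, 15/2, 5/4)
obs 6: x=0 → posterior Dirichlet(19/4, 17/4, 15/2, 5/4)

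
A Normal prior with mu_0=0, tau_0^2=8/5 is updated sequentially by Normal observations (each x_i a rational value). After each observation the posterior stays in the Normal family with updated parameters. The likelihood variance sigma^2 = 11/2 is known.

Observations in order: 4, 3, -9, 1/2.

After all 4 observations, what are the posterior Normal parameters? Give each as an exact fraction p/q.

mu_0=-24/119, tau_0^2=88/119

obs 1: x=4 → posterior Normal(64/71, 88/71)
obs 2: x=3 → posterior Normal(112/87, 88/87)
obs 3: x=-9 → posterior Normal(-32/103, 88/103)
obs 4: x=1/2 → posterior Normal(-24/119, 88/119)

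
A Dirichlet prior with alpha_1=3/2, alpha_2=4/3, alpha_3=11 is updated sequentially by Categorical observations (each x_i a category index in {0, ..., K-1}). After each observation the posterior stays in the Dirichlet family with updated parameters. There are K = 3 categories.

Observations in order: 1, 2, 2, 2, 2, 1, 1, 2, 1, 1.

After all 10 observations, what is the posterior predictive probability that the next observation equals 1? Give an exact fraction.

38/143

obs 1: x=1 → posterior Dirichlet(3/2, 7/3, 11)
obs 2: x=2 → posterior Dirichlet(3/2, 7/3, 12)
obs 3: x=2 → posterior Dirichlet(3/2, 7/3, 13)
obs 4: x=2 → posterior Dirichlet(3/2, 7/3, 14)
obs 5: x=2 → posterior Dirichlet(3/2, 7/3, 15)
obs 6: x=1 → posterior Dirichlet(3/2, 10/3, 15)
obs 7: x=1 → posterior Dirichlet(3/2, 13/3, 15)
obs 8: x=2 → posterior Dirichlet(3/2, 13/3, 16)
obs 9: x=1 → posterior Dirichlet(3/2, 16/3, 16)
obs 10: x=1 → posterior Dirichlet(3/2, 19/3, 16)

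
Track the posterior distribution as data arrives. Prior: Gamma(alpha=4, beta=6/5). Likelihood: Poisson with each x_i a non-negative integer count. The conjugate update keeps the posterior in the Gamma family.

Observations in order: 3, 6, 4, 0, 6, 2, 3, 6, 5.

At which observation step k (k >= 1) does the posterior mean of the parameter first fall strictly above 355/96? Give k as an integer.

k = 2

obs 1: x=3 → posterior Gamma(7, 11/5)
obs 2: x=6 → posterior Gamma(13, 16/5)
obs 3: x=4 → posterior Gamma(17, 21/5)
obs 4: x=0 → posterior Gamma(17, 26/5)
obs 5: x=6 → posterior Gamma(23, 31/5)
obs 6: x=2 → posterior Gamma(25, 36/5)
obs 7: x=3 → posterior Gamma(28, 41/5)
obs 8: x=6 → posterior Gamma(34, 46/5)
obs 9: x=5 → posterior Gamma(39, 51/5)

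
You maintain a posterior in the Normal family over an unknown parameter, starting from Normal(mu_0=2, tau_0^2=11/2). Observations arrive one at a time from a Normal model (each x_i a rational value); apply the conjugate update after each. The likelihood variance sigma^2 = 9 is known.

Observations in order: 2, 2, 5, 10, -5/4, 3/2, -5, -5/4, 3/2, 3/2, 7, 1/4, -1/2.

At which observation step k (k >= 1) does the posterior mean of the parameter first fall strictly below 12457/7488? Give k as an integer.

k = 10

obs 1: x=2 → posterior Normal(2, 99/29)
obs 2: x=2 → posterior Normal(2, 99/40)
obs 3: x=5 → posterior Normal(45/17, 33/17)
obs 4: x=10 → posterior Normal(245/62, 99/62)
obs 5: x=-5/4 → posterior Normal(925/292, 99/73)
obs 6: x=3/2 → posterior Normal(991/336, 33/28)
obs 7: x=-5 → posterior Normal(771/380, 99/95)
obs 8: x=-5/4 → posterior Normal(179/106, 99/106)
obs 9: x=3/2 → posterior Normal(391/234, 11/13)
obs 10: x=3/2 → posterior Normal(53/32, 99/128)
obs 11: x=7 → posterior Normal(289/139, 99/139)
obs 12: x=1/4 → posterior Normal(389/200, 33/50)
obs 13: x=-1/2 → posterior Normal(1145/644, 99/161)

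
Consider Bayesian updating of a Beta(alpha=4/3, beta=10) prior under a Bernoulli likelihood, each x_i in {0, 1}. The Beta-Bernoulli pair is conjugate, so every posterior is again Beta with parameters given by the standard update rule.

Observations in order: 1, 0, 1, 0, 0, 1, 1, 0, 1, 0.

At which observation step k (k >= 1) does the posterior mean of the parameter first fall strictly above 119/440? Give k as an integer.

obs 1: x=1 → posterior Beta(7/3, 10)
obs 2: x=0 → posterior Beta(7/3, 11)
obs 3: x=1 → posterior Beta(10/3, 11)
obs 4: x=0 → posterior Beta(10/3, 12)
obs 5: x=0 → posterior Beta(10/3, 13)
obs 6: x=1 → posterior Beta(13/3, 13)
obs 7: x=1 → posterior Beta(16/3, 13)
obs 8: x=0 → posterior Beta(16/3, 14)
obs 9: x=1 → posterior Beta(19/3, 14)
obs 10: x=0 → posterior Beta(19/3, 15)

k = 7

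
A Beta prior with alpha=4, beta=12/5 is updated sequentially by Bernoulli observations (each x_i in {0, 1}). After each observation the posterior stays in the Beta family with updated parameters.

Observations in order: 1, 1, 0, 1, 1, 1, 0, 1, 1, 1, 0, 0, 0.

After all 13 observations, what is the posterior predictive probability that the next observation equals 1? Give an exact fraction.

obs 1: x=1 → posterior Beta(5, 12/5)
obs 2: x=1 → posterior Beta(6, 12/5)
obs 3: x=0 → posterior Beta(6, 17/5)
obs 4: x=1 → posterior Beta(7, 17/5)
obs 5: x=1 → posterior Beta(8, 17/5)
obs 6: x=1 → posterior Beta(9, 17/5)
obs 7: x=0 → posterior Beta(9, 22/5)
obs 8: x=1 → posterior Beta(10, 22/5)
obs 9: x=1 → posterior Beta(11, 22/5)
obs 10: x=1 → posterior Beta(12, 22/5)
obs 11: x=0 → posterior Beta(12, 27/5)
obs 12: x=0 → posterior Beta(12, 32/5)
obs 13: x=0 → posterior Beta(12, 37/5)

60/97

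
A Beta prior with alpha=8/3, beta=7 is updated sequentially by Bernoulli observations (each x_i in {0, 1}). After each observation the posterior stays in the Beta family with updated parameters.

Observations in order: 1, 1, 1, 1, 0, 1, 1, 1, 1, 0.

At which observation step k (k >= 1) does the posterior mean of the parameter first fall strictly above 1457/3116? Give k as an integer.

obs 1: x=1 → posterior Beta(11/3, 7)
obs 2: x=1 → posterior Beta(14/3, 7)
obs 3: x=1 → posterior Beta(17/3, 7)
obs 4: x=1 → posterior Beta(20/3, 7)
obs 5: x=0 → posterior Beta(20/3, 8)
obs 6: x=1 → posterior Beta(23/3, 8)
obs 7: x=1 → posterior Beta(26/3, 8)
obs 8: x=1 → posterior Beta(29/3, 8)
obs 9: x=1 → posterior Beta(32/3, 8)
obs 10: x=0 → posterior Beta(32/3, 9)

k = 4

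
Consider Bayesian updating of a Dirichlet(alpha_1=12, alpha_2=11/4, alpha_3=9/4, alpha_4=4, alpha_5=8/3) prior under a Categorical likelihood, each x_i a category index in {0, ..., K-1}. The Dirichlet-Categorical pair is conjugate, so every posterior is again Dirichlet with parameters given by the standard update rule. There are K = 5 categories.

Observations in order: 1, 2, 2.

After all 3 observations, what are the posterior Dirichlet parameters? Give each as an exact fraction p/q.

alpha_1=12, alpha_2=15/4, alpha_3=17/4, alpha_4=4, alpha_5=8/3

obs 1: x=1 → posterior Dirichlet(12, 15/4, 9/4, 4, 8/3)
obs 2: x=2 → posterior Dirichlet(12, 15/4, 13/4, 4, 8/3)
obs 3: x=2 → posterior Dirichlet(12, 15/4, 17/4, 4, 8/3)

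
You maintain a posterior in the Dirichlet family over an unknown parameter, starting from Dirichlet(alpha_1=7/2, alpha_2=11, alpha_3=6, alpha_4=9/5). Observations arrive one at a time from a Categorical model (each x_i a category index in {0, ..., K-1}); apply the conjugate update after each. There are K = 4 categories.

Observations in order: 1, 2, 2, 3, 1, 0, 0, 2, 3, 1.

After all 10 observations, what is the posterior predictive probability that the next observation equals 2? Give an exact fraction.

90/323

obs 1: x=1 → posterior Dirichlet(7/2, 12, 6, 9/5)
obs 2: x=2 → posterior Dirichlet(7/2, 12, 7, 9/5)
obs 3: x=2 → posterior Dirichlet(7/2, 12, 8, 9/5)
obs 4: x=3 → posterior Dirichlet(7/2, 12, 8, 14/5)
obs 5: x=1 → posterior Dirichlet(7/2, 13, 8, 14/5)
obs 6: x=0 → posterior Dirichlet(9/2, 13, 8, 14/5)
obs 7: x=0 → posterior Dirichlet(11/2, 13, 8, 14/5)
obs 8: x=2 → posterior Dirichlet(11/2, 13, 9, 14/5)
obs 9: x=3 → posterior Dirichlet(11/2, 13, 9, 19/5)
obs 10: x=1 → posterior Dirichlet(11/2, 14, 9, 19/5)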